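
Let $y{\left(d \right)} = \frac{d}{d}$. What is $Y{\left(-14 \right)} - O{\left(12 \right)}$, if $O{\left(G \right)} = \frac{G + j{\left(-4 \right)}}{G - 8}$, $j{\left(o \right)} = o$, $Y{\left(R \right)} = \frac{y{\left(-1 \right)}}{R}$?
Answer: $- \frac{29}{14} \approx -2.0714$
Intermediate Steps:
$y{\left(d \right)} = 1$
$Y{\left(R \right)} = \frac{1}{R}$ ($Y{\left(R \right)} = 1 \frac{1}{R} = \frac{1}{R}$)
$O{\left(G \right)} = \frac{-4 + G}{-8 + G}$ ($O{\left(G \right)} = \frac{G - 4}{G - 8} = \frac{-4 + G}{-8 + G}$)
$Y{\left(-14 \right)} - O{\left(12 \right)} = \frac{1}{-14} - \frac{-4 + 12}{-8 + 12} = - \frac{1}{14} - \frac{1}{4} \cdot 8 = - \frac{1}{14} - 2 = - \frac{29}{14}$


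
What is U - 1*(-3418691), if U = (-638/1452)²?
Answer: 14891818837/4356 ≈ 3.4187e+6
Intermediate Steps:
U = 841/4356 (U = (-638*1/1452)² = (-29/66)² = 841/4356 ≈ 0.19307)
U - 1*(-3418691) = 841/4356 - 1*(-3418691) = 841/4356 + 3418691 = 14891818837/4356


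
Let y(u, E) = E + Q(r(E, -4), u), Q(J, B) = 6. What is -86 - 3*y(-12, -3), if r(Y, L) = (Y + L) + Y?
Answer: -95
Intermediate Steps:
r(Y, L) = L + 2*Y (r(Y, L) = (L + Y) + Y = L + 2*Y)
y(u, E) = 6 + E (y(u, E) = E + 6 = 6 + E)
-86 - 3*y(-12, -3) = -86 - 3*(6 - 3) = -86 - 3*3 = -86 - 9 = -95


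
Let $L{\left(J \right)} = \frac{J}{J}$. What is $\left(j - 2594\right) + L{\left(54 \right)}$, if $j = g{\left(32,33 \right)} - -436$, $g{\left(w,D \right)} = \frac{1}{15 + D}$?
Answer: $- \frac{103535}{48} \approx -2157.0$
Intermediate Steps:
$L{\left(J \right)} = 1$
$j = \frac{20929}{48}$ ($j = \frac{1}{15 + 33} - -436 = \frac{1}{48} + 436 = \frac{20929}{48} \approx 436.02$)
$\left(j - 2594\right) + L{\left(54 \right)} = \left(\frac{20929}{48} - 2594\right) + 1 = - \frac{103583}{48} + 1 = - \frac{103535}{48}$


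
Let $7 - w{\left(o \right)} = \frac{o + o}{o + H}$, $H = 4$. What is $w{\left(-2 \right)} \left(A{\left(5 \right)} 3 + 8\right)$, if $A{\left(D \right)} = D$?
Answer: $207$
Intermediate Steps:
$w{\left(o \right)} = 7 - \frac{2 o}{4 + o}$ ($w{\left(o \right)} = 7 - \frac{o + o}{o + 4} = 7 - \frac{2 o}{4 + o}$)
$w{\left(-2 \right)} \left(A{\left(5 \right)} 3 + 8\right) = \frac{28 + 5 \left(-2\right)}{4 - 2} \left(5 \cdot 3 + 8\right) = \frac{28 - 10}{2} \left(15 + 8\right) = \frac{1}{2} \cdot 18 \cdot 23 = 9 \cdot 23 = 207$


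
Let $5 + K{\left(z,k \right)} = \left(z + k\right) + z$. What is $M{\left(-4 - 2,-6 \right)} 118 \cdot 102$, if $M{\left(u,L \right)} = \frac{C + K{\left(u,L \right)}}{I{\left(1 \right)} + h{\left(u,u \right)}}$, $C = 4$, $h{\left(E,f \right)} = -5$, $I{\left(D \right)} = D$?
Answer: $57171$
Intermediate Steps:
$K{\left(z,k \right)} = -5 + k + 2 z$ ($K{\left(z,k \right)} = -5 + \left(\left(z + k\right) + z\right) = -5 + \left(\left(k + z\right) + z\right) = -5 + \left(k + 2 z\right) = -5 + k + 2 z$)
$M{\left(u,L \right)} = \frac{1}{4} - \frac{u}{2} - \frac{L}{4}$ ($M{\left(u,L \right)} = \frac{4 + \left(-5 + L + 2 u\right)}{1 - 5} = \frac{-1 + L + 2 u}{-4} = \left(-1 + L + 2 u\right) \left(- \frac{1}{4}\right) = \frac{1}{4} - \frac{u}{2} - \frac{L}{4}$)
$M{\left(-4 - 2,-6 \right)} 118 \cdot 102 = \left(\frac{1}{4} - \frac{-4 - 2}{2} - - \frac{3}{2}\right) 118 \cdot 102 = \left(\frac{1}{4} - -3 + \frac{3}{2}\right) 118 \cdot 102 = \left(\frac{1}{4} + 3 + \frac{3}{2}\right) 118 \cdot 102 = \frac{19}{4} \cdot 118 \cdot 102 = \frac{1121}{2} \cdot 102 = 57171$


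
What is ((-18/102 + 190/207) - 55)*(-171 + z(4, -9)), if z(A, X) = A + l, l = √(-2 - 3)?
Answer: 31886312/3519 - 190936*I*√5/3519 ≈ 9061.2 - 121.33*I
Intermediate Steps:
l = I*√5 (l = √(-5) = I*√5 ≈ 2.2361*I)
z(A, X) = A + I*√5
((-18/102 + 190/207) - 55)*(-171 + z(4, -9)) = ((-18/102 + 190/207) - 55)*(-171 + (4 + I*√5)) = ((-18*1/102 + 190*(1/207)) - 55)*(-167 + I*√5) = ((-3/17 + 190/207) - 55)*(-167 + I*√5) = (2609/3519 - 55)*(-167 + I*√5) = -190936*(-167 + I*√5)/3519 = 31886312/3519 - 190936*I*√5/3519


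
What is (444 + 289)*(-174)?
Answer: -127542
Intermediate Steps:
(444 + 289)*(-174) = 733*(-174) = -127542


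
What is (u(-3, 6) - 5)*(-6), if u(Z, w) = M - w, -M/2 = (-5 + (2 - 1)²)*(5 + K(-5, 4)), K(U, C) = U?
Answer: 66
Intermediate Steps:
M = 0 (M = -2*(-5 + (2 - 1)²)*(5 - 5) = -2*(-5 + 1²)*0 = -2*(-5 + 1)*0 = -(-8)*0 = -2*0 = 0)
u(Z, w) = -w (u(Z, w) = 0 - w = -w)
(u(-3, 6) - 5)*(-6) = (-1*6 - 5)*(-6) = (-6 - 5)*(-6) = -11*(-6) = 66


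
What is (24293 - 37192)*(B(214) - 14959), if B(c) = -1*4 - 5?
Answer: 193072232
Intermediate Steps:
B(c) = -9 (B(c) = -4 - 5 = -9)
(24293 - 37192)*(B(214) - 14959) = (24293 - 37192)*(-9 - 14959) = -12899*(-14968) = 193072232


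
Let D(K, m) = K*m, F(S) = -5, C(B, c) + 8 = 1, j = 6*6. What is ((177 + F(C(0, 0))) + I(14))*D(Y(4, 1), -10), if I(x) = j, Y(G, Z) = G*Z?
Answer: -8320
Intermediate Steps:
j = 36
C(B, c) = -7 (C(B, c) = -8 + 1 = -7)
I(x) = 36
((177 + F(C(0, 0))) + I(14))*D(Y(4, 1), -10) = ((177 - 5) + 36)*((4*1)*(-10)) = (172 + 36)*(4*(-10)) = 208*(-40) = -8320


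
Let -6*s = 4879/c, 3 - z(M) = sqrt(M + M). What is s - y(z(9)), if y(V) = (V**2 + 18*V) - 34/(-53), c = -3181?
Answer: -82326535/1011558 + 72*sqrt(2) ≈ 20.438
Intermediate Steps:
z(M) = 3 - sqrt(2)*sqrt(M) (z(M) = 3 - sqrt(M + M) = 3 - sqrt(2*M) = 3 - sqrt(2)*sqrt(M))
y(V) = 34/53 + V**2 + 18*V (y(V) = (V**2 + 18*V) - 34*(-1/53) = (V**2 + 18*V) + 34/53 = 34/53 + V**2 + 18*V)
s = 4879/19086 (s = -4879/(6*(-3181)) = -4879*(-1)/(6*3181) = -1/6*(-4879/3181) = 4879/19086 ≈ 0.25563)
s - y(z(9)) = 4879/19086 - (34/53 + (3 - sqrt(2)*sqrt(9))**2 + 18*(3 - sqrt(2)*sqrt(9))) = 4879/19086 - (34/53 + (3 - 1*sqrt(2)*3)**2 + 18*(3 - 1*sqrt(2)*3)) = 4879/19086 - (34/53 + (3 - 3*sqrt(2))**2 + 18*(3 - 3*sqrt(2))) = 4879/19086 - (34/53 + (3 - 3*sqrt(2))**2 + (54 - 54*sqrt(2))) = 4879/19086 - (2896/53 + (3 - 3*sqrt(2))**2 - 54*sqrt(2)) = 4879/19086 + (-2896/53 - (3 - 3*sqrt(2))**2 + 54*sqrt(2)) = -55014469/1011558 - (3 - 3*sqrt(2))**2 + 54*sqrt(2)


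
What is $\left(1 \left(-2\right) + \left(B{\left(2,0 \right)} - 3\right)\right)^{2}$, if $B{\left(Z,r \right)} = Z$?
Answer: $9$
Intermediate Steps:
$\left(1 \left(-2\right) + \left(B{\left(2,0 \right)} - 3\right)\right)^{2} = \left(1 \left(-2\right) + \left(2 - 3\right)\right)^{2} = \left(-2 + \left(2 - 3\right)\right)^{2} = \left(-2 - 1\right)^{2} = \left(-3\right)^{2} = 9$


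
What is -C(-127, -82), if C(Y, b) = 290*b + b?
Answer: 23862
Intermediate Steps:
C(Y, b) = 291*b
-C(-127, -82) = -291*(-82) = -1*(-23862) = 23862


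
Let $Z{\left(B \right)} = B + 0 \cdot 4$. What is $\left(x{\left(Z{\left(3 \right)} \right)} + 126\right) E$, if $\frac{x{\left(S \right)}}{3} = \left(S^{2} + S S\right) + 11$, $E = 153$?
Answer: $32589$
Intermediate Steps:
$Z{\left(B \right)} = B$ ($Z{\left(B \right)} = B + 0 = B$)
$x{\left(S \right)} = 33 + 6 S^{2}$ ($x{\left(S \right)} = 3 \left(\left(S^{2} + S S\right) + 11\right) = 3 \left(\left(S^{2} + S^{2}\right) + 11\right) = 3 \left(2 S^{2} + 11\right) = 3 \left(11 + 2 S^{2}\right) = 33 + 6 S^{2}$)
$\left(x{\left(Z{\left(3 \right)} \right)} + 126\right) E = \left(\left(33 + 6 \cdot 3^{2}\right) + 126\right) 153 = \left(\left(33 + 6 \cdot 9\right) + 126\right) 153 = \left(\left(33 + 54\right) + 126\right) 153 = \left(87 + 126\right) 153 = 213 \cdot 153 = 32589$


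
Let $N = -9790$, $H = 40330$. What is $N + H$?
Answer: $30540$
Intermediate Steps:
$N + H = -9790 + 40330 = 30540$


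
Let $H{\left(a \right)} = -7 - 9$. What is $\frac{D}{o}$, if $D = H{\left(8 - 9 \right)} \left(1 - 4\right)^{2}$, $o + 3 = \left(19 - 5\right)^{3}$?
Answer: $- \frac{144}{2741} \approx -0.052536$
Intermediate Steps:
$H{\left(a \right)} = -16$ ($H{\left(a \right)} = -7 - 9 = -16$)
$o = 2741$ ($o = -3 + \left(19 - 5\right)^{3} = -3 + 14^{3} = -3 + 2744 = 2741$)
$D = -144$ ($D = - 16 \left(1 - 4\right)^{2} = - 16 \left(-3\right)^{2} = \left(-16\right) 9 = -144$)
$\frac{D}{o} = - \frac{144}{2741}$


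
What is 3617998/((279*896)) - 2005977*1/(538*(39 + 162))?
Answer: -9184923887/2252730816 ≈ -4.0772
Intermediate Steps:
3617998/((279*896)) - 2005977*1/(538*(39 + 162)) = 3617998/249984 - 2005977/(201*538) = 3617998*(1/249984) - 2005977/108138 = 1808999/124992 - 2005977*1/108138 = 1808999/124992 - 668659/36046 = -9184923887/2252730816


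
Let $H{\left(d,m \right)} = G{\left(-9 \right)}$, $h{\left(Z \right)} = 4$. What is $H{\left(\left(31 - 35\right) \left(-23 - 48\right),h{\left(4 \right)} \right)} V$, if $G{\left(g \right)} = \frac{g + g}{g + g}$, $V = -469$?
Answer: $-469$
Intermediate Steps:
$G{\left(g \right)} = 1$ ($G{\left(g \right)} = \frac{2 g}{2 g} = 2 g \frac{1}{2 g} = 1$)
$H{\left(d,m \right)} = 1$
$H{\left(\left(31 - 35\right) \left(-23 - 48\right),h{\left(4 \right)} \right)} V = 1 \left(-469\right) = -469$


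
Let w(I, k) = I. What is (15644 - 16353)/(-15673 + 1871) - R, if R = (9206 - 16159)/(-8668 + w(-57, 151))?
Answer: -89779281/120422450 ≈ -0.74554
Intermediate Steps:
R = 6953/8725 (R = (9206 - 16159)/(-8668 - 57) = -6953/(-8725) = -6953*(-1/8725) = 6953/8725 ≈ 0.79691)
(15644 - 16353)/(-15673 + 1871) - R = (15644 - 16353)/(-15673 + 1871) - 1*6953/8725 = -709/(-13802) - 6953/8725 = -709*(-1/13802) - 6953/8725 = 709/13802 - 6953/8725 = -89779281/120422450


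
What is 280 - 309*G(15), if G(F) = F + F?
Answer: -8990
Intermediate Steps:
G(F) = 2*F
280 - 309*G(15) = 280 - 618*15 = 280 - 309*30 = 280 - 9270 = -8990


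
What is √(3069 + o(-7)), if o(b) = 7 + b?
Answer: 3*√341 ≈ 55.399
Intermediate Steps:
√(3069 + o(-7)) = √(3069 + (7 - 7)) = √(3069 + 0) = √3069 = 3*√341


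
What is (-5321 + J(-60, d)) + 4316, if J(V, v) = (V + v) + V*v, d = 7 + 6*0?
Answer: -1478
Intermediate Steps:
d = 7 (d = 7 + 0 = 7)
J(V, v) = V + v + V*v
(-5321 + J(-60, d)) + 4316 = (-5321 + (-60 + 7 - 60*7)) + 4316 = (-5321 + (-60 + 7 - 420)) + 4316 = (-5321 - 473) + 4316 = -5794 + 4316 = -1478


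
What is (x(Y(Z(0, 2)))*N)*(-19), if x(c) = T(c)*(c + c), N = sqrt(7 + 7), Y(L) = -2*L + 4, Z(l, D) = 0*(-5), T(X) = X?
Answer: -608*sqrt(14) ≈ -2274.9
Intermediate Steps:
Z(l, D) = 0
Y(L) = 4 - 2*L
N = sqrt(14) ≈ 3.7417
x(c) = 2*c**2 (x(c) = c*(c + c) = c*(2*c) = 2*c**2)
(x(Y(Z(0, 2)))*N)*(-19) = ((2*(4 - 2*0)**2)*sqrt(14))*(-19) = ((2*(4 + 0)**2)*sqrt(14))*(-19) = ((2*4**2)*sqrt(14))*(-19) = ((2*16)*sqrt(14))*(-19) = (32*sqrt(14))*(-19) = -608*sqrt(14)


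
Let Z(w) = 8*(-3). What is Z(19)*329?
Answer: -7896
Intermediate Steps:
Z(w) = -24
Z(19)*329 = -24*329 = -7896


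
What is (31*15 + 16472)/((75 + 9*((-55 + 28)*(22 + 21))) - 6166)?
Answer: -16937/16540 ≈ -1.0240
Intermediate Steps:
(31*15 + 16472)/((75 + 9*((-55 + 28)*(22 + 21))) - 6166) = (465 + 16472)/((75 + 9*(-27*43)) - 6166) = 16937/((75 + 9*(-1161)) - 6166) = 16937/((75 - 10449) - 6166) = 16937/(-10374 - 6166) = 16937/(-16540) = 16937*(-1/16540) = -16937/16540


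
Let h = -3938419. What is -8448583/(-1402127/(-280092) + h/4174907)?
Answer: -240961428154704972/115869028601 ≈ -2.0796e+6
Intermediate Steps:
-8448583/(-1402127/(-280092) + h/4174907) = -8448583/(-1402127/(-280092) - 3938419/4174907) = -8448583/(-1402127*(-1/280092) - 3938419*1/4174907) = -8448583/(1402127/280092 - 96059/101827) = -8448583/115869028601/28520928084 = -8448583*28520928084/115869028601 = -240961428154704972/115869028601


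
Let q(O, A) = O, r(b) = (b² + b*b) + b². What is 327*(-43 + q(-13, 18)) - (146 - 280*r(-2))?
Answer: -15098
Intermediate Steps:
r(b) = 3*b² (r(b) = (b² + b²) + b² = 2*b² + b² = 3*b²)
327*(-43 + q(-13, 18)) - (146 - 280*r(-2)) = 327*(-43 - 13) - (146 - 840*(-2)²) = 327*(-56) - (146 - 840*4) = -18312 - (146 - 280*12) = -18312 - (146 - 3360) = -18312 - 1*(-3214) = -18312 + 3214 = -15098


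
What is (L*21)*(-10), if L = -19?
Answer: 3990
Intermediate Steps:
(L*21)*(-10) = -19*21*(-10) = -399*(-10) = 3990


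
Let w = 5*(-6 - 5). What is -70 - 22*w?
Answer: 1140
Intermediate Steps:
w = -55 (w = 5*(-11) = -55)
-70 - 22*w = -70 - 22*(-55) = -70 + 1210 = 1140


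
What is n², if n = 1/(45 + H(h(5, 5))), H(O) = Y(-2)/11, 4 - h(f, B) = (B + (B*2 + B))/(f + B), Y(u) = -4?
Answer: 121/241081 ≈ 0.00050191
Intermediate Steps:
h(f, B) = 4 - 4*B/(B + f) (h(f, B) = 4 - (B + (B*2 + B))/(f + B) = 4 - (B + (2*B + B))/(B + f) = 4 - (B + 3*B)/(B + f) = 4 - 4*B/(B + f))
H(O) = -4/11
n = 11/491 (n = 1/(45 - 4/11) = 1/(491/11) = 11/491 ≈ 0.022403)
n² = (11/491)² = 121/241081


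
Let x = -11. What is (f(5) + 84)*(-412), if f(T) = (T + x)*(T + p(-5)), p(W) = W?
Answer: -34608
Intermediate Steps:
f(T) = (-11 + T)*(-5 + T) (f(T) = (T - 11)*(T - 5) = (-11 + T)*(-5 + T))
(f(5) + 84)*(-412) = ((55 + 5² - 16*5) + 84)*(-412) = ((55 + 25 - 80) + 84)*(-412) = (0 + 84)*(-412) = 84*(-412) = -34608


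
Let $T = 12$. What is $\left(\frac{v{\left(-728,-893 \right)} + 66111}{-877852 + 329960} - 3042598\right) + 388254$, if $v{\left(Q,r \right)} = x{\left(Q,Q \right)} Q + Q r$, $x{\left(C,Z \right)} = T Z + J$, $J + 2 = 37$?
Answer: $- \frac{1454300893391}{547892} \approx -2.6544 \cdot 10^{6}$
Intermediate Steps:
$J = 35$ ($J = -2 + 37 = 35$)
$x{\left(C,Z \right)} = 35 + 12 Z$ ($x{\left(C,Z \right)} = 12 Z + 35 = 35 + 12 Z$)
$v{\left(Q,r \right)} = Q r + Q \left(35 + 12 Q\right)$ ($v{\left(Q,r \right)} = \left(35 + 12 Q\right) Q + Q r = Q \left(35 + 12 Q\right) + Q r = Q r + Q \left(35 + 12 Q\right)$)
$\left(\frac{v{\left(-728,-893 \right)} + 66111}{-877852 + 329960} - 3042598\right) + 388254 = \left(\frac{- 728 \left(35 - 893 + 12 \left(-728\right)\right) + 66111}{-877852 + 329960} - 3042598\right) + 388254 = \left(\frac{- 728 \left(35 - 893 - 8736\right) + 66111}{-547892} - 3042598\right) + 388254 = \left(\left(\left(-728\right) \left(-9594\right) + 66111\right) \left(- \frac{1}{547892}\right) - 3042598\right) + 388254 = \left(\left(6984432 + 66111\right) \left(- \frac{1}{547892}\right) - 3042598\right) + 388254 = \left(7050543 \left(- \frac{1}{547892}\right) - 3042598\right) + 388254 = \left(- \frac{7050543}{547892} - 3042598\right) + 388254 = - \frac{1667022153959}{547892} + 388254 = - \frac{1454300893391}{547892}$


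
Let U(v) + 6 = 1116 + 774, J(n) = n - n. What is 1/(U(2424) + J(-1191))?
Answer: 1/1884 ≈ 0.00053079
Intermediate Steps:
J(n) = 0
U(v) = 1884 (U(v) = -6 + (1116 + 774) = -6 + 1890 = 1884)
1/(U(2424) + J(-1191)) = 1/(1884 + 0) = 1/1884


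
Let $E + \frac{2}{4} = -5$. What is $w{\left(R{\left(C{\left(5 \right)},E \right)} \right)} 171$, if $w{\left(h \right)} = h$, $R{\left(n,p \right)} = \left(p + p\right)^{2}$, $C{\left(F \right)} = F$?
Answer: $20691$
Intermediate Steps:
$E = - \frac{11}{2}$ ($E = - \frac{1}{2} - 5 = - \frac{11}{2} \approx -5.5$)
$R{\left(n,p \right)} = 4 p^{2}$ ($R{\left(n,p \right)} = \left(2 p\right)^{2} = 4 p^{2}$)
$w{\left(R{\left(C{\left(5 \right)},E \right)} \right)} 171 = 4 \left(- \frac{11}{2}\right)^{2} \cdot 171 = 4 \cdot \frac{121}{4} \cdot 171 = 121 \cdot 171 = 20691$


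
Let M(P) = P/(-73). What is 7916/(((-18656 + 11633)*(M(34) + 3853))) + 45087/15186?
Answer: 29681054195929/9998024056110 ≈ 2.9687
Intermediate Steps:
M(P) = -P/73 (M(P) = P*(-1/73) = -P/73)
7916/(((-18656 + 11633)*(M(34) + 3853))) + 45087/15186 = 7916/(((-18656 + 11633)*(-1/73*34 + 3853))) + 45087/15186 = 7916/((-7023*(-34/73 + 3853))) + 45087*(1/15186) = 7916/((-7023*281235/73)) + 15029/5062 = 7916/(-1975113405/73) + 15029/5062 = 7916*(-73/1975113405) + 15029/5062 = -577868/1975113405 + 15029/5062 = 29681054195929/9998024056110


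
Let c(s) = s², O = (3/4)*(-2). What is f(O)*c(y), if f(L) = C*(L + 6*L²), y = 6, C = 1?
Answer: 432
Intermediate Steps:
O = -3/2 (O = ((¼)*3)*(-2) = (¾)*(-2) = -3/2 ≈ -1.5000)
f(L) = L + 6*L² (f(L) = 1*(L + 6*L²) = L + 6*L²)
f(O)*c(y) = -3*(1 + 6*(-3/2))/2*6² = -3*(1 - 9)/2*36 = -3/2*(-8)*36 = 12*36 = 432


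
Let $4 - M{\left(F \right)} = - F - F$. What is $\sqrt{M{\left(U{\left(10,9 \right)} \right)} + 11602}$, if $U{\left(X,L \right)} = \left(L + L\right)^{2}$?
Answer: $\sqrt{12254} \approx 110.7$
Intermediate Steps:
$U{\left(X,L \right)} = 4 L^{2}$ ($U{\left(X,L \right)} = \left(2 L\right)^{2} = 4 L^{2}$)
$M{\left(F \right)} = 4 + 2 F$ ($M{\left(F \right)} = 4 - \left(- F - F\right) = 4 - - 2 F = 4 + 2 F$)
$\sqrt{M{\left(U{\left(10,9 \right)} \right)} + 11602} = \sqrt{\left(4 + 2 \cdot 4 \cdot 9^{2}\right) + 11602} = \sqrt{\left(4 + 2 \cdot 4 \cdot 81\right) + 11602} = \sqrt{\left(4 + 2 \cdot 324\right) + 11602} = \sqrt{\left(4 + 648\right) + 11602} = \sqrt{652 + 11602} = \sqrt{12254}$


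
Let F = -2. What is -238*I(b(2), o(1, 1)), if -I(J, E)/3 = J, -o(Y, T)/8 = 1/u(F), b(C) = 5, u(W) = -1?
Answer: 3570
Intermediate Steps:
o(Y, T) = 8 (o(Y, T) = -8/(-1) = -8*(-1) = 8)
I(J, E) = -3*J
-238*I(b(2), o(1, 1)) = -(-714)*5 = -238*(-15) = 3570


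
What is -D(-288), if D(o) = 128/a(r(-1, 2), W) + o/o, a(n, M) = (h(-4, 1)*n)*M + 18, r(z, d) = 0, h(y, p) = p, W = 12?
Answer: -73/9 ≈ -8.1111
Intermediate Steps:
a(n, M) = 18 + M*n (a(n, M) = (1*n)*M + 18 = n*M + 18 = M*n + 18 = 18 + M*n)
D(o) = 73/9 (D(o) = 128/(18 + 12*0) + o/o = 128/(18 + 0) + 1 = 128/18 + 1 = 128*(1/18) + 1 = 64/9 + 1 = 73/9)
-D(-288) = -1*73/9 = -73/9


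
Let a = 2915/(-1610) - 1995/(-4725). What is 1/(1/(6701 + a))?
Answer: 97077373/14490 ≈ 6699.6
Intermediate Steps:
a = -20117/14490 (a = 2915*(-1/1610) - 1995*(-1/4725) = -583/322 + 19/45 = -20117/14490 ≈ -1.3883)
1/(1/(6701 + a)) = 1/(1/(6701 - 20117/14490)) = 1/(1/(97077373/14490)) = 1/(14490/97077373) = 97077373/14490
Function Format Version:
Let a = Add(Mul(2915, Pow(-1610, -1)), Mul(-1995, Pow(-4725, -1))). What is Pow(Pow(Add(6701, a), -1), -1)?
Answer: Rational(97077373, 14490) ≈ 6699.6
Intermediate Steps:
a = Rational(-20117, 14490) (a = Add(Mul(2915, Rational(-1, 1610)), Mul(-1995, Rational(-1, 4725))) = Add(Rational(-583, 322), Rational(19, 45)) = Rational(-20117, 14490) ≈ -1.3883)
Pow(Pow(Add(6701, a), -1), -1) = Pow(Pow(Add(6701, Rational(-20117, 14490)), -1), -1) = Pow(Pow(Rational(97077373, 14490), -1), -1) = Pow(Rational(14490, 97077373), -1) = Rational(97077373, 14490)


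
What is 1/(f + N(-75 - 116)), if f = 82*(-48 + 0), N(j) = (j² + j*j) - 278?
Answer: 1/68748 ≈ 1.4546e-5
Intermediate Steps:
N(j) = -278 + 2*j² (N(j) = (j² + j²) - 278 = 2*j² - 278 = -278 + 2*j²)
f = -3936 (f = 82*(-48) = -3936)
1/(f + N(-75 - 116)) = 1/(-3936 + (-278 + 2*(-75 - 116)²)) = 1/(-3936 + (-278 + 2*(-191)²)) = 1/(-3936 + (-278 + 2*36481)) = 1/(-3936 + (-278 + 72962)) = 1/(-3936 + 72684) = 1/68748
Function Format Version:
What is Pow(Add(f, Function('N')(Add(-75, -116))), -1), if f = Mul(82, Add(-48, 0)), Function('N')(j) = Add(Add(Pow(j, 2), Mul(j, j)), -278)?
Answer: Rational(1, 68748) ≈ 1.4546e-5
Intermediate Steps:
Function('N')(j) = Add(-278, Mul(2, Pow(j, 2))) (Function('N')(j) = Add(Add(Pow(j, 2), Pow(j, 2)), -278) = Add(Mul(2, Pow(j, 2)), -278) = Add(-278, Mul(2, Pow(j, 2))))
f = -3936 (f = Mul(82, -48) = -3936)
Pow(Add(f, Function('N')(Add(-75, -116))), -1) = Pow(Add(-3936, Add(-278, Mul(2, Pow(Add(-75, -116), 2)))), -1) = Pow(Add(-3936, Add(-278, Mul(2, Pow(-191, 2)))), -1) = Pow(Add(-3936, Add(-278, Mul(2, 36481))), -1) = Pow(Add(-3936, Add(-278, 72962)), -1) = Pow(Add(-3936, 72684), -1) = Pow(68748, -1) = Rational(1, 68748)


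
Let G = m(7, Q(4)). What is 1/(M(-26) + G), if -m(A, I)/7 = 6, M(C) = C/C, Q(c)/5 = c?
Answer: -1/41 ≈ -0.024390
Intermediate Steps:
Q(c) = 5*c
M(C) = 1
m(A, I) = -42 (m(A, I) = -7*6 = -42)
G = -42
1/(M(-26) + G) = 1/(1 - 42) = 1/(-41) = -1/41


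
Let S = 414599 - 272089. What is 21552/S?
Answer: 10776/71255 ≈ 0.15123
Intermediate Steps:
S = 142510
21552/S = 21552/142510 = 21552*(1/142510) = 10776/71255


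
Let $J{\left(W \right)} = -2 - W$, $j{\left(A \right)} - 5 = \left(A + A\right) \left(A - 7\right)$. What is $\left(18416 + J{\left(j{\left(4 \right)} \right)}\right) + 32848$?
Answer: $51281$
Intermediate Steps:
$j{\left(A \right)} = 5 + 2 A \left(-7 + A\right)$ ($j{\left(A \right)} = 5 + \left(A + A\right) \left(A - 7\right) = 5 + 2 A \left(-7 + A\right)$)
$\left(18416 + J{\left(j{\left(4 \right)} \right)}\right) + 32848 = \left(18416 - \left(7 - 56 + 32\right)\right) + 32848 = \left(18416 - \left(-49 + 32\right)\right) + 32848 = \left(18416 - -17\right) + 32848 = \left(18416 + \left(-2 + 19\right)\right) + 32848 = \left(18416 + 17\right) + 32848 = 18433 + 32848 = 51281$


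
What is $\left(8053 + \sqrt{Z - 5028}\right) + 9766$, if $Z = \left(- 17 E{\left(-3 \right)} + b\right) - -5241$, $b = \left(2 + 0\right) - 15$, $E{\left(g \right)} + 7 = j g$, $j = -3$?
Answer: $17819 + \sqrt{166} \approx 17832.0$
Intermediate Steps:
$E{\left(g \right)} = -7 - 3 g$
$b = -13$ ($b = 2 - 15 = -13$)
$Z = 5194$ ($Z = \left(- 17 \left(-7 - -9\right) - 13\right) - -5241 = \left(- 17 \left(-7 + 9\right) - 13\right) + 5241 = \left(\left(-17\right) 2 - 13\right) + 5241 = \left(-34 - 13\right) + 5241 = -47 + 5241 = 5194$)
$\left(8053 + \sqrt{Z - 5028}\right) + 9766 = \left(8053 + \sqrt{5194 - 5028}\right) + 9766 = \left(8053 + \sqrt{166}\right) + 9766 = 17819 + \sqrt{166}$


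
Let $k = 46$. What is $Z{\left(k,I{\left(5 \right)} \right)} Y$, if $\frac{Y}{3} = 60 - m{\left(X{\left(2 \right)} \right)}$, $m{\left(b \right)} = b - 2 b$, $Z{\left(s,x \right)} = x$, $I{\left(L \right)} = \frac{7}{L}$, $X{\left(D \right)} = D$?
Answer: $\frac{1302}{5} \approx 260.4$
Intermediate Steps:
$m{\left(b \right)} = - b$
$Y = 186$ ($Y = 3 \left(60 - \left(-1\right) 2\right) = 3 \left(60 - -2\right) = 3 \left(60 + 2\right) = 3 \cdot 62 = 186$)
$Z{\left(k,I{\left(5 \right)} \right)} Y = \frac{7}{5} \cdot 186 = \frac{1302}{5}$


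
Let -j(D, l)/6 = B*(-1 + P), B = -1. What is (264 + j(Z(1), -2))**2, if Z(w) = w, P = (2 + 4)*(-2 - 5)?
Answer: 36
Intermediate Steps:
P = -42 (P = 6*(-7) = -42)
j(D, l) = -258 (j(D, l) = -(-6)*(-1 - 42) = -(-6)*(-43) = -6*43 = -258)
(264 + j(Z(1), -2))**2 = (264 - 258)**2 = 6**2 = 36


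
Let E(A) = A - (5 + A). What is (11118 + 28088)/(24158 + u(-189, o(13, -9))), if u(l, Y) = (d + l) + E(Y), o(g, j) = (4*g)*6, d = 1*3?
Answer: 39206/23967 ≈ 1.6358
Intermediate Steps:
E(A) = -5 (E(A) = A + (-5 - A) = -5)
d = 3
o(g, j) = 24*g
u(l, Y) = -2 + l (u(l, Y) = (3 + l) - 5 = -2 + l)
(11118 + 28088)/(24158 + u(-189, o(13, -9))) = (11118 + 28088)/(24158 + (-2 - 189)) = 39206/(24158 - 191) = 39206/23967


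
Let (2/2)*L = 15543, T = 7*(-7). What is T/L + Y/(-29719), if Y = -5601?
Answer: 85600112/461922417 ≈ 0.18531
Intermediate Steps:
T = -49
L = 15543
T/L + Y/(-29719) = -49/15543 - 5601/(-29719) = -49*1/15543 - 5601*(-1/29719) = -49/15543 + 5601/29719 = 85600112/461922417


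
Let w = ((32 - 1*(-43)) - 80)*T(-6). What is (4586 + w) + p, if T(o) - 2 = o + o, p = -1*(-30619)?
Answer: 35255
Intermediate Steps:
p = 30619
T(o) = 2 + 2*o (T(o) = 2 + (o + o) = 2 + 2*o)
w = 50 (w = ((32 - 1*(-43)) - 80)*(2 + 2*(-6)) = ((32 + 43) - 80)*(2 - 12) = (75 - 80)*(-10) = -5*(-10) = 50)
(4586 + w) + p = (4586 + 50) + 30619 = 4636 + 30619 = 35255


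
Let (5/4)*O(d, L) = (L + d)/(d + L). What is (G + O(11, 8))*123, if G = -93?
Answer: -56703/5 ≈ -11341.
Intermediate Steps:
O(d, L) = ⅘ (O(d, L) = 4*((L + d)/(d + L))/5 = 4*((L + d)/(L + d))/5 = (⅘)*1 = ⅘)
(G + O(11, 8))*123 = (-93 + ⅘)*123 = -461/5*123 = -56703/5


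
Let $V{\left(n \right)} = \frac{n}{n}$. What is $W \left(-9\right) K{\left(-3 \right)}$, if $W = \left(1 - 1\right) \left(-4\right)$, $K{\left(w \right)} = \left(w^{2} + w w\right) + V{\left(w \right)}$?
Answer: $0$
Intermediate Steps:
$V{\left(n \right)} = 1$
$K{\left(w \right)} = 1 + 2 w^{2}$ ($K{\left(w \right)} = \left(w^{2} + w w\right) + 1 = \left(w^{2} + w^{2}\right) + 1 = 2 w^{2} + 1 = 1 + 2 w^{2}$)
$W = 0$ ($W = 0 \left(-4\right) = 0$)
$W \left(-9\right) K{\left(-3 \right)} = 0 \left(-9\right) \left(1 + 2 \left(-3\right)^{2}\right) = 0 \left(1 + 2 \cdot 9\right) = 0 \left(1 + 18\right) = 0 \cdot 19 = 0$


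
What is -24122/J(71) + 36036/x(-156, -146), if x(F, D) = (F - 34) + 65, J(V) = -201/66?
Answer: 63921088/8375 ≈ 7632.4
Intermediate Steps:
J(V) = -67/22 (J(V) = -201*1/66 = -67/22)
x(F, D) = 31 + F (x(F, D) = (-34 + F) + 65 = 31 + F)
-24122/J(71) + 36036/x(-156, -146) = -24122/(-67/22) + 36036/(31 - 156) = -24122*(-22/67) + 36036/(-125) = 530684/67 + 36036*(-1/125) = 530684/67 - 36036/125 = 63921088/8375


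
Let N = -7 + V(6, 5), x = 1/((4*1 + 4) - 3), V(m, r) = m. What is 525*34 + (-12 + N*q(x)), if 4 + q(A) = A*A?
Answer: 446049/25 ≈ 17842.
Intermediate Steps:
x = 1/5 (x = 1/((4 + 4) - 3) = 1/(8 - 3) = 1/5 ≈ 0.20000)
q(A) = -4 + A**2 (q(A) = -4 + A*A = -4 + A**2)
N = -1 (N = -7 + 6 = -1)
525*34 + (-12 + N*q(x)) = 525*34 + (-12 - (-4 + (1/5)**2)) = 17850 + (-12 - (-4 + 1/25)) = 17850 + (-12 - 1*(-99/25)) = 17850 + (-12 + 99/25) = 17850 - 201/25 = 446049/25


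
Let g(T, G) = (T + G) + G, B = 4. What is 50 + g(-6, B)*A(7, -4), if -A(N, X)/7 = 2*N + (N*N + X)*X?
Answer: 2374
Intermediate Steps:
g(T, G) = T + 2*G (g(T, G) = (G + T) + G = T + 2*G)
A(N, X) = -14*N - 7*X*(X + N**2) (A(N, X) = -7*(2*N + (N*N + X)*X) = -7*(2*N + (N**2 + X)*X) = -7*(2*N + (X + N**2)*X) = -7*(2*N + X*(X + N**2)) = -14*N - 7*X*(X + N**2))
50 + g(-6, B)*A(7, -4) = 50 + (-6 + 2*4)*(-14*7 - 7*(-4)**2 - 7*(-4)*7**2) = 50 + (-6 + 8)*(-98 - 7*16 - 7*(-4)*49) = 50 + 2*(-98 - 112 + 1372) = 50 + 2*1162 = 50 + 2324 = 2374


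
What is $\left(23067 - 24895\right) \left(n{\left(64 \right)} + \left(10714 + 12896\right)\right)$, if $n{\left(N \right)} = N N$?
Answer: $-50646568$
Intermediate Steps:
$n{\left(N \right)} = N^{2}$
$\left(23067 - 24895\right) \left(n{\left(64 \right)} + \left(10714 + 12896\right)\right) = \left(23067 - 24895\right) \left(64^{2} + \left(10714 + 12896\right)\right) = - 1828 \left(4096 + 23610\right) = \left(-1828\right) 27706 = -50646568$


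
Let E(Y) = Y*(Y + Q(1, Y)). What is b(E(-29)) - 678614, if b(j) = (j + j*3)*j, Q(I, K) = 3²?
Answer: 666986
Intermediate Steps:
Q(I, K) = 9
E(Y) = Y*(9 + Y) (E(Y) = Y*(Y + 9) = Y*(9 + Y))
b(j) = 4*j² (b(j) = (j + 3*j)*j = (4*j)*j = 4*j²)
b(E(-29)) - 678614 = 4*(-29*(9 - 29))² - 678614 = 4*(-29*(-20))² - 678614 = 4*580² - 678614 = 4*336400 - 678614 = 1345600 - 678614 = 666986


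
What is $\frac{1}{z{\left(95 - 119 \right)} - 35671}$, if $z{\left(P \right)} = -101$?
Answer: $- \frac{1}{35772} \approx -2.7955 \cdot 10^{-5}$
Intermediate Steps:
$\frac{1}{z{\left(95 - 119 \right)} - 35671} = \frac{1}{-101 - 35671} = \frac{1}{-35772} = - \frac{1}{35772}$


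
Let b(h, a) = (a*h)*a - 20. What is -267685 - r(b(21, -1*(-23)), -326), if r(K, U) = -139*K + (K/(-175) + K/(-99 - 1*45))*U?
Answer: 15471848867/12600 ≈ 1.2279e+6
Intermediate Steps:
b(h, a) = -20 + h*a² (b(h, a) = h*a² - 20 = -20 + h*a²)
r(K, U) = -139*K - 319*K*U/25200 (r(K, U) = -139*K + (K*(-1/175) + K/(-99 - 45))*U = -139*K + (-K/175 + K/(-144))*U = -139*K + (-K/175 + K*(-1/144))*U = -139*K + (-K/175 - K/144)*U = -139*K + (-319*K/25200)*U = -139*K - 319*K*U/25200)
-267685 - r(b(21, -1*(-23)), -326) = -267685 - (-1)*(-20 + 21*(-1*(-23))²)*(3502800 + 319*(-326))/25200 = -267685 - (-1)*(-20 + 21*23²)*(3502800 - 103994)/25200 = -267685 - (-1)*(-20 + 21*529)*3398806/25200 = -267685 - (-1)*(-20 + 11109)*3398806/25200 = -267685 - (-1)*11089*3398806/25200 = -267685 - 1*(-18844679867/12600) = -267685 + 18844679867/12600 = 15471848867/12600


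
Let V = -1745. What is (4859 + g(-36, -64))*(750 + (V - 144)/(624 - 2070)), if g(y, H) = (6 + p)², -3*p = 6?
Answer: 1765382125/482 ≈ 3.6626e+6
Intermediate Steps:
p = -2 (p = -⅓*6 = -2)
g(y, H) = 16 (g(y, H) = (6 - 2)² = 4² = 16)
(4859 + g(-36, -64))*(750 + (V - 144)/(624 - 2070)) = (4859 + 16)*(750 + (-1745 - 144)/(624 - 2070)) = 4875*(750 - 1889/(-1446)) = 4875*(750 - 1889*(-1/1446)) = 4875*(750 + 1889/1446) = 4875*(1086389/1446) = 1765382125/482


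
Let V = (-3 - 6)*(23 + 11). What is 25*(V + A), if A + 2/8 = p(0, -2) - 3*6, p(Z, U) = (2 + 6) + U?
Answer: -31825/4 ≈ -7956.3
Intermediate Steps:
p(Z, U) = 8 + U
A = -49/4 (A = -¼ + ((8 - 2) - 3*6) = -¼ + (6 - 18) = -¼ - 12 = -49/4 ≈ -12.250)
V = -306 (V = -9*34 = -306)
25*(V + A) = 25*(-306 - 49/4) = 25*(-1273/4) = -31825/4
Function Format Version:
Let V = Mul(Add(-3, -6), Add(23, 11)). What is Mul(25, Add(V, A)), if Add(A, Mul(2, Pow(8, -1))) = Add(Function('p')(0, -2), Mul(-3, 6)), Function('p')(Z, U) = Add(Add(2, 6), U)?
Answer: Rational(-31825, 4) ≈ -7956.3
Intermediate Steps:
Function('p')(Z, U) = Add(8, U)
A = Rational(-49, 4) (A = Add(Rational(-1, 4), Add(Add(8, -2), Mul(-3, 6))) = Add(Rational(-1, 4), Add(6, -18)) = Add(Rational(-1, 4), -12) = Rational(-49, 4) ≈ -12.250)
V = -306 (V = Mul(-9, 34) = -306)
Mul(25, Add(V, A)) = Mul(25, Add(-306, Rational(-49, 4))) = Mul(25, Rational(-1273, 4)) = Rational(-31825, 4)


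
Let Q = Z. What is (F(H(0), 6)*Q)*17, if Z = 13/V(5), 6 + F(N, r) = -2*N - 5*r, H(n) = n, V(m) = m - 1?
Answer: -1989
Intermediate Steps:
V(m) = -1 + m
F(N, r) = -6 - 5*r - 2*N (F(N, r) = -6 + (-2*N - 5*r) = -6 + (-5*r - 2*N) = -6 - 5*r - 2*N)
Z = 13/4 (Z = 13/(-1 + 5) = 13/4 ≈ 3.2500)
Q = 13/4 ≈ 3.2500
(F(H(0), 6)*Q)*17 = ((-6 - 5*6 - 2*0)*(13/4))*17 = ((-6 - 30 + 0)*(13/4))*17 = -36*13/4*17 = -117*17 = -1989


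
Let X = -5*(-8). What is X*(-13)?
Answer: -520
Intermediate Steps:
X = 40
X*(-13) = 40*(-13) = -520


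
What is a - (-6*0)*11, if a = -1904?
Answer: -1904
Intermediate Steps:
a - (-6*0)*11 = -1904 - (-6*0)*11 = -1904 - 0*11 = -1904 - 1*0 = -1904 + 0 = -1904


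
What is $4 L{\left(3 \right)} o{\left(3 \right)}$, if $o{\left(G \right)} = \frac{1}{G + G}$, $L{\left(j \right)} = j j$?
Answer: $6$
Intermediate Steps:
$L{\left(j \right)} = j^{2}$
$o{\left(G \right)} = \frac{1}{2 G}$
$4 L{\left(3 \right)} o{\left(3 \right)} = 4 \cdot 3^{2} \frac{1}{2 \cdot 3} = 4 \cdot 9 \cdot \frac{1}{2} \cdot \frac{1}{3} = 36 \cdot \frac{1}{6} = 6$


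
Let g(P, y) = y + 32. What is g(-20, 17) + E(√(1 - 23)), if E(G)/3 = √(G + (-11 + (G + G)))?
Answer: 49 + 3*√(-11 + 3*I*√22) ≈ 54.556 + 11.396*I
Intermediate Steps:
E(G) = 3*√(-11 + 3*G) (E(G) = 3*√(G + (-11 + (G + G))) = 3*√(G + (-11 + 2*G)) = 3*√(-11 + 3*G))
g(P, y) = 32 + y
g(-20, 17) + E(√(1 - 23)) = (32 + 17) + 3*√(-11 + 3*√(1 - 23)) = 49 + 3*√(-11 + 3*√(-22)) = 49 + 3*√(-11 + 3*(I*√22)) = 49 + 3*√(-11 + 3*I*√22)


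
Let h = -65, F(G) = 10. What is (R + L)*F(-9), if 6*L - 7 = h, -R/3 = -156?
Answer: 13750/3 ≈ 4583.3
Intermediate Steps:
R = 468 (R = -3*(-156) = 468)
L = -29/3 (L = 7/6 + (1/6)*(-65) = 7/6 - 65/6 = -29/3 ≈ -9.6667)
(R + L)*F(-9) = (468 - 29/3)*10 = (1375/3)*10 = 13750/3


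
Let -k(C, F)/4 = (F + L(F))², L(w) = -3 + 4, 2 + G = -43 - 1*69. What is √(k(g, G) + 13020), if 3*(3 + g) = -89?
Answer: 2*I*√9514 ≈ 195.08*I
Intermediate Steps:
g = -98/3 (g = -3 + (⅓)*(-89) = -3 - 89/3 = -98/3 ≈ -32.667)
G = -114 (G = -2 + (-43 - 1*69) = -2 + (-43 - 69) = -2 - 112 = -114)
L(w) = 1
k(C, F) = -4*(1 + F)² (k(C, F) = -4*(F + 1)² = -4*(1 + F)²)
√(k(g, G) + 13020) = √(-4*(1 - 114)² + 13020) = √(-4*(-113)² + 13020) = √(-4*12769 + 13020) = √(-51076 + 13020) = √(-38056) = 2*I*√9514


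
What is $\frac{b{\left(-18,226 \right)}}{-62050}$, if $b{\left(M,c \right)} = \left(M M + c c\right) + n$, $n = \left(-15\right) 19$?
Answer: $- \frac{10223}{12410} \approx -0.82377$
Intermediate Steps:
$n = -285$
$b{\left(M,c \right)} = -285 + M^{2} + c^{2}$ ($b{\left(M,c \right)} = \left(M M + c c\right) - 285 = \left(M^{2} + c^{2}\right) - 285 = -285 + M^{2} + c^{2}$)
$\frac{b{\left(-18,226 \right)}}{-62050} = \frac{-285 + \left(-18\right)^{2} + 226^{2}}{-62050} = \left(-285 + 324 + 51076\right) \left(- \frac{1}{62050}\right) = 51115 \left(- \frac{1}{62050}\right) = - \frac{10223}{12410}$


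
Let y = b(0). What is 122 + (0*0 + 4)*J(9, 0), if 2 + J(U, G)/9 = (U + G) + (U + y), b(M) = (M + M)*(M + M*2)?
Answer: 698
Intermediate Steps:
b(M) = 6*M**2 (b(M) = (2*M)*(M + 2*M) = (2*M)*(3*M) = 6*M**2)
y = 0 (y = 6*0**2 = 6*0 = 0)
J(U, G) = -18 + 9*G + 18*U (J(U, G) = -18 + 9*((U + G) + (U + 0)) = -18 + 9*((G + U) + U) = -18 + 9*(G + 2*U) = -18 + (9*G + 18*U) = -18 + 9*G + 18*U)
122 + (0*0 + 4)*J(9, 0) = 122 + (0*0 + 4)*(-18 + 9*0 + 18*9) = 122 + (0 + 4)*(-18 + 0 + 162) = 122 + 4*144 = 122 + 576 = 698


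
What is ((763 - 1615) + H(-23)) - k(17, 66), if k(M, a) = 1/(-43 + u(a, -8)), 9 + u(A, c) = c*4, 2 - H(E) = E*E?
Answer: -115835/84 ≈ -1379.0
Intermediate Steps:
H(E) = 2 - E² (H(E) = 2 - E*E = 2 - E²)
u(A, c) = -9 + 4*c (u(A, c) = -9 + c*4 = -9 + 4*c)
k(M, a) = -1/84 (k(M, a) = 1/(-43 + (-9 + 4*(-8))) = 1/(-43 + (-9 - 32)) = 1/(-43 - 41) = 1/(-84) = -1/84)
((763 - 1615) + H(-23)) - k(17, 66) = ((763 - 1615) + (2 - 1*(-23)²)) - 1*(-1/84) = (-852 + (2 - 1*529)) + 1/84 = (-852 + (2 - 529)) + 1/84 = (-852 - 527) + 1/84 = -1379 + 1/84 = -115835/84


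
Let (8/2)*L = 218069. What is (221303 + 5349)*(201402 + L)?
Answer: 58004609851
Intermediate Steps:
L = 218069/4 (L = (¼)*218069 = 218069/4 ≈ 54517.)
(221303 + 5349)*(201402 + L) = (221303 + 5349)*(201402 + 218069/4) = 226652*(1023677/4) = 58004609851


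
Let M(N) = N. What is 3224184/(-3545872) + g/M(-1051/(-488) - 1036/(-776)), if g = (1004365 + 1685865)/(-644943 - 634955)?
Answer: -6437679592070911/4258394739005858 ≈ -1.5118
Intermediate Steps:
g = -1345115/639949 (g = 2690230/(-1279898) = 2690230*(-1/1279898) = -1345115/639949 ≈ -2.1019)
3224184/(-3545872) + g/M(-1051/(-488) - 1036/(-776)) = 3224184/(-3545872) - 1345115/(639949*(-1051/(-488) - 1036/(-776))) = 3224184*(-1/3545872) - 1345115/(639949*(-1051*(-1/488) - 1036*(-1/776))) = -403023/443234 - 1345115/(639949*(1051/488 + 259/194)) = -403023/443234 - 1345115/(639949*165143/47336) = -403023/443234 - 1345115/639949*47336/165143 = -403023/443234 - 63672363640/105683097707 = -6437679592070911/4258394739005858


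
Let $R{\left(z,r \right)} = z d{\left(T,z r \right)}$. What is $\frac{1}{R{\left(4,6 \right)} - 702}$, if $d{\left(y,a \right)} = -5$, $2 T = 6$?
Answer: $- \frac{1}{722} \approx -0.001385$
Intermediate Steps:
$T = 3$ ($T = \frac{1}{2} \cdot 6 = 3$)
$R{\left(z,r \right)} = - 5 z$ ($R{\left(z,r \right)} = z \left(-5\right) = - 5 z$)
$\frac{1}{R{\left(4,6 \right)} - 702} = \frac{1}{\left(-5\right) 4 - 702} = \frac{1}{-20 - 702} = \frac{1}{-722} = - \frac{1}{722}$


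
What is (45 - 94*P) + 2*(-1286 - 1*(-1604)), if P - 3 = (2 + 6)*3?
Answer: -1857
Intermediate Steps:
P = 27 (P = 3 + (2 + 6)*3 = 3 + 8*3 = 3 + 24 = 27)
(45 - 94*P) + 2*(-1286 - 1*(-1604)) = (45 - 94*27) + 2*(-1286 - 1*(-1604)) = (45 - 2538) + 2*(-1286 + 1604) = -2493 + 2*318 = -2493 + 636 = -1857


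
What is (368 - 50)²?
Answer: 101124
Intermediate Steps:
(368 - 50)² = 318² = 101124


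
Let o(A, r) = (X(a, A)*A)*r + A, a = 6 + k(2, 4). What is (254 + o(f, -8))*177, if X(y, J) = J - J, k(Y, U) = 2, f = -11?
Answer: 43011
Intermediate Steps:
a = 8 (a = 6 + 2 = 8)
X(y, J) = 0
o(A, r) = A (o(A, r) = (0*A)*r + A = 0*r + A = 0 + A = A)
(254 + o(f, -8))*177 = (254 - 11)*177 = 243*177 = 43011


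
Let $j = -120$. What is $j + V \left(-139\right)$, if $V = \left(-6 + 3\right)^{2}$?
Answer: $-1371$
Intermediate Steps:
$V = 9$ ($V = \left(-3\right)^{2} = 9$)
$j + V \left(-139\right) = -120 + 9 \left(-139\right) = -120 - 1251 = -1371$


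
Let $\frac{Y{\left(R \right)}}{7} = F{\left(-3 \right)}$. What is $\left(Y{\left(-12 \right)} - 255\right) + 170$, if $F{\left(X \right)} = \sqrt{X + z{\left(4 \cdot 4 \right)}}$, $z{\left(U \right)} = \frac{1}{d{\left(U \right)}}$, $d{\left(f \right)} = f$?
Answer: $-85 + \frac{7 i \sqrt{47}}{4} \approx -85.0 + 11.997 i$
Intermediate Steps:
$z{\left(U \right)} = \frac{1}{U}$
$F{\left(X \right)} = \sqrt{\frac{1}{16} + X}$ ($F{\left(X \right)} = \sqrt{X + \frac{1}{4 \cdot 4}} = \sqrt{X + \frac{1}{16}} = \sqrt{\frac{1}{16} + X}$)
$Y{\left(R \right)} = \frac{7 i \sqrt{47}}{4}$ ($Y{\left(R \right)} = 7 \frac{\sqrt{1 + 16 \left(-3\right)}}{4} = 7 \frac{\sqrt{1 - 48}}{4} = 7 \frac{\sqrt{-47}}{4} = 7 \frac{i \sqrt{47}}{4} = \frac{7 i \sqrt{47}}{4}$)
$\left(Y{\left(-12 \right)} - 255\right) + 170 = \left(\frac{7 i \sqrt{47}}{4} - 255\right) + 170 = \left(-255 + \frac{7 i \sqrt{47}}{4}\right) + 170 = -85 + \frac{7 i \sqrt{47}}{4}$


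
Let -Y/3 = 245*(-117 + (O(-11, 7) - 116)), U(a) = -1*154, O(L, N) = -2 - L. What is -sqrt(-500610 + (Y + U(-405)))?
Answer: -2*I*sqrt(84031) ≈ -579.76*I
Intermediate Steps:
U(a) = -154
Y = 164640 (Y = -735*(-117 + ((-2 - 1*(-11)) - 116)) = -735*(-117 + ((-2 + 11) - 116)) = -735*(-117 + (9 - 116)) = -735*(-117 - 107) = -735*(-224) = -3*(-54880) = 164640)
-sqrt(-500610 + (Y + U(-405))) = -sqrt(-500610 + (164640 - 154)) = -sqrt(-500610 + 164486) = -sqrt(-336124) = -2*I*sqrt(84031)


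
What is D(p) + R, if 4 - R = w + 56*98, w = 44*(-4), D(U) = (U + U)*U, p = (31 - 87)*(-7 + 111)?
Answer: 67832644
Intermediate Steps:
p = -5824 (p = -56*104 = -5824)
D(U) = 2*U² (D(U) = (2*U)*U = 2*U²)
w = -176
R = -5308 (R = 4 - (-176 + 56*98) = 4 - (-176 + 5488) = 4 - 1*5312 = 4 - 5312 = -5308)
D(p) + R = 2*(-5824)² - 5308 = 2*33918976 - 5308 = 67837952 - 5308 = 67832644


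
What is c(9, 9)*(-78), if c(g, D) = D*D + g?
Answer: -7020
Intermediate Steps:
c(g, D) = g + D² (c(g, D) = D² + g = g + D²)
c(9, 9)*(-78) = (9 + 9²)*(-78) = (9 + 81)*(-78) = 90*(-78) = -7020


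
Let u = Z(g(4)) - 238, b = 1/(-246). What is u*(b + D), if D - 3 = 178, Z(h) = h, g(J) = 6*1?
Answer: -5164900/123 ≈ -41991.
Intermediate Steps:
b = -1/246 ≈ -0.0040650
g(J) = 6
D = 181 (D = 3 + 178 = 181)
u = -232 (u = 6 - 238 = -232)
u*(b + D) = -232*(-1/246 + 181) = -232*44525/246 = -5164900/123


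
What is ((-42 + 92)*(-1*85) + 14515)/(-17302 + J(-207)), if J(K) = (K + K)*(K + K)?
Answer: 10265/154094 ≈ 0.066615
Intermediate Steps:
J(K) = 4*K**2 (J(K) = (2*K)*(2*K) = 4*K**2)
((-42 + 92)*(-1*85) + 14515)/(-17302 + J(-207)) = ((-42 + 92)*(-1*85) + 14515)/(-17302 + 4*(-207)**2) = (50*(-85) + 14515)/(-17302 + 4*42849) = (-4250 + 14515)/(-17302 + 171396) = 10265/154094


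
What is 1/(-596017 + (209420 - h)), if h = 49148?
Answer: -1/435745 ≈ -2.2949e-6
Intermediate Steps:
1/(-596017 + (209420 - h)) = 1/(-596017 + (209420 - 1*49148)) = 1/(-596017 + (209420 - 49148)) = 1/(-596017 + 160272) = 1/(-435745) = -1/435745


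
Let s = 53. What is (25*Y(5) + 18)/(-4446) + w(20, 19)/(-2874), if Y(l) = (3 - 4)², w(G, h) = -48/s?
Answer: -1056073/112870602 ≈ -0.0093565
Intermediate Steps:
w(G, h) = -48/53
Y(l) = 1 (Y(l) = (-1)² = 1)
(25*Y(5) + 18)/(-4446) + w(20, 19)/(-2874) = (25*1 + 18)/(-4446) - 48/53/(-2874) = (25 + 18)*(-1/4446) - 48/53*(-1/2874) = 43*(-1/4446) + 8/25387 = -43/4446 + 8/25387 = -1056073/112870602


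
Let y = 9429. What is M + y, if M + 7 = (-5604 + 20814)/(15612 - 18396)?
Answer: 4369273/464 ≈ 9416.5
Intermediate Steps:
M = -5783/464 (M = -7 + (-5604 + 20814)/(15612 - 18396) = -7 + 15210/(-2784) = -7 + 15210*(-1/2784) = -7 - 2535/464 = -5783/464 ≈ -12.463)
M + y = -5783/464 + 9429 = 4369273/464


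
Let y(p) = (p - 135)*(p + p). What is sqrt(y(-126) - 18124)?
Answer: 4*sqrt(2978) ≈ 218.28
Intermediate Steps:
y(p) = 2*p*(-135 + p) (y(p) = (-135 + p)*(2*p) = 2*p*(-135 + p))
sqrt(y(-126) - 18124) = sqrt(2*(-126)*(-135 - 126) - 18124) = sqrt(2*(-126)*(-261) - 18124) = sqrt(65772 - 18124) = sqrt(47648) = 4*sqrt(2978)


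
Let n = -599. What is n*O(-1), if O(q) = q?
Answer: 599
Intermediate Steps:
n*O(-1) = -599*(-1) = 599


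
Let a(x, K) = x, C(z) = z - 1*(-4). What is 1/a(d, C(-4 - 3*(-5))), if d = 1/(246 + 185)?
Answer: 431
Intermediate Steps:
C(z) = 4 + z (C(z) = z + 4 = 4 + z)
d = 1/431 ≈ 0.0023202
1/a(d, C(-4 - 3*(-5))) = 1/(1/431) = 431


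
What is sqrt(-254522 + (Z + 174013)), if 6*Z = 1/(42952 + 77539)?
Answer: I*sqrt(858736792454802)/103278 ≈ 283.74*I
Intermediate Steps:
Z = 1/722946 (Z = 1/(6*(42952 + 77539)) = (1/6)/120491 = (1/6)*(1/120491) = 1/722946 ≈ 1.3832e-6)
sqrt(-254522 + (Z + 174013)) = sqrt(-254522 + (1/722946 + 174013)) = sqrt(-254522 + 125802002299/722946) = sqrt(-58203659513/722946) = I*sqrt(858736792454802)/103278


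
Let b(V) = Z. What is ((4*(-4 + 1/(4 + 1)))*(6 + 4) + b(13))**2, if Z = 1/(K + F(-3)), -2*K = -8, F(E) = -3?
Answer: 22801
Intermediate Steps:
K = 4 (K = -1/2*(-8) = 4)
Z = 1 (Z = 1/(4 - 3) = 1/1 = 1)
b(V) = 1
((4*(-4 + 1/(4 + 1)))*(6 + 4) + b(13))**2 = ((4*(-4 + 1/(4 + 1)))*(6 + 4) + 1)**2 = ((4*(-4 + 1/5))*10 + 1)**2 = ((4*(-19/5))*10 + 1)**2 = (-76/5*10 + 1)**2 = (-152 + 1)**2 = (-151)**2 = 22801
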